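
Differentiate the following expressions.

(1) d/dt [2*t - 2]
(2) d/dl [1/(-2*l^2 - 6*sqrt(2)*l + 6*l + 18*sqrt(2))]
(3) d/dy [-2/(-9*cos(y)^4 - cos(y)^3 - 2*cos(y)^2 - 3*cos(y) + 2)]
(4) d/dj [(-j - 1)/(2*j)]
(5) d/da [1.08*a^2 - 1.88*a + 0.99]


(1) = 2
(2) = (2*l - 3 + 3*sqrt(2))/(2*(l^2 - 3*l + 3*sqrt(2)*l - 9*sqrt(2))^2)
(3) = 2*(36*cos(y)^3 + 3*cos(y)^2 + 4*cos(y) + 3)*sin(y)/(9*cos(y)^4 + cos(y)^3 + 2*cos(y)^2 + 3*cos(y) - 2)^2
(4) = 1/(2*j^2)
(5) = 2.16*a - 1.88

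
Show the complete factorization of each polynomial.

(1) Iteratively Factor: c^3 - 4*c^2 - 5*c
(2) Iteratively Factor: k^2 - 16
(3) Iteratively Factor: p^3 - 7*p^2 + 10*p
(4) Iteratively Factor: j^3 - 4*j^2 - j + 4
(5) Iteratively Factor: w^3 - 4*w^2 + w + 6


(1) = (c - 5)*(c^2 + c) = c*(c - 5)*(c + 1)
(2) = (k - 4)*(k + 4)
(3) = (p - 2)*(p^2 - 5*p) = p*(p - 2)*(p - 5)
(4) = (j - 4)*(j^2 - 1) = (j - 4)*(j + 1)*(j - 1)
(5) = (w + 1)*(w^2 - 5*w + 6) = (w - 2)*(w + 1)*(w - 3)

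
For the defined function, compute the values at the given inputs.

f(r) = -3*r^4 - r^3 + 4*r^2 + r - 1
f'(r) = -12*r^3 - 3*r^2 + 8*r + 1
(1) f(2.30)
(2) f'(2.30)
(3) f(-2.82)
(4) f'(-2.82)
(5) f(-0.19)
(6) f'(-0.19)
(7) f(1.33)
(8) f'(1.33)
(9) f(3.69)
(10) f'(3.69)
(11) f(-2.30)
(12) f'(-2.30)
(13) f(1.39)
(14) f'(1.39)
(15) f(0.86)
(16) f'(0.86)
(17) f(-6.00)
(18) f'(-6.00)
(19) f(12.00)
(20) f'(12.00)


(1) = -73.66
(2) = -142.47
(3) = -139.31
(4) = 223.69
(5) = -1.04
(6) = -0.55
(7) = -4.33
(8) = -21.90
(9) = -549.28
(10) = -613.25
(11) = -53.93
(12) = 112.73
(13) = -5.77
(14) = -25.90
(15) = 0.54
(16) = -1.97
(17) = -3535.00
(18) = 2437.00
(19) = -63349.00
(20) = -21071.00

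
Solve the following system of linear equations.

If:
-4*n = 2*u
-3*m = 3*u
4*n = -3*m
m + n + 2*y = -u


Then:
m = 0
n = 0
u = 0
y = 0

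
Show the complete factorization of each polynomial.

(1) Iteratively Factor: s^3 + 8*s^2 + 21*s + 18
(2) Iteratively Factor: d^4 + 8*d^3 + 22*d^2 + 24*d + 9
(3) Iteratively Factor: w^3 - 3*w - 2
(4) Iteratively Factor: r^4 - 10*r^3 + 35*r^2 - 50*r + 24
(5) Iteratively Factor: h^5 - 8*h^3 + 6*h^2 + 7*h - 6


(1) = (s + 2)*(s^2 + 6*s + 9) = (s + 2)*(s + 3)*(s + 3)
(2) = (d + 3)*(d^3 + 5*d^2 + 7*d + 3) = (d + 1)*(d + 3)*(d^2 + 4*d + 3) = (d + 1)*(d + 3)^2*(d + 1)
(3) = (w - 2)*(w^2 + 2*w + 1) = (w - 2)*(w + 1)*(w + 1)
(4) = (r - 4)*(r^3 - 6*r^2 + 11*r - 6) = (r - 4)*(r - 1)*(r^2 - 5*r + 6) = (r - 4)*(r - 2)*(r - 1)*(r - 3)
(5) = (h - 1)*(h^4 + h^3 - 7*h^2 - h + 6) = (h - 1)*(h + 3)*(h^3 - 2*h^2 - h + 2) = (h - 2)*(h - 1)*(h + 3)*(h^2 - 1) = (h - 2)*(h - 1)^2*(h + 3)*(h + 1)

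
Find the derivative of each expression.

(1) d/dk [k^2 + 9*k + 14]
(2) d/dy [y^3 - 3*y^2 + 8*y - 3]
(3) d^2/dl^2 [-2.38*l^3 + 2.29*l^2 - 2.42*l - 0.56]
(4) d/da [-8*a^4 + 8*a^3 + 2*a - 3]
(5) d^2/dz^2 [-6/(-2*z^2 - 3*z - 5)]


(1) = 2*k + 9
(2) = 3*y^2 - 6*y + 8
(3) = 4.58 - 14.28*l
(4) = -32*a^3 + 24*a^2 + 2
(5) = 12*(-4*z^2 - 6*z + (4*z + 3)^2 - 10)/(2*z^2 + 3*z + 5)^3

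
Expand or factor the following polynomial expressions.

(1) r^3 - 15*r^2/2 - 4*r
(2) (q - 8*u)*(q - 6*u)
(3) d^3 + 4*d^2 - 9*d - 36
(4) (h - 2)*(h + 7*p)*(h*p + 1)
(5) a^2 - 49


(1) = r*(r - 8)*(r + 1/2)
(2) = q^2 - 14*q*u + 48*u^2
(3) = (d - 3)*(d + 3)*(d + 4)
(4) = h^3*p + 7*h^2*p^2 - 2*h^2*p + h^2 - 14*h*p^2 + 7*h*p - 2*h - 14*p
(5) = (a - 7)*(a + 7)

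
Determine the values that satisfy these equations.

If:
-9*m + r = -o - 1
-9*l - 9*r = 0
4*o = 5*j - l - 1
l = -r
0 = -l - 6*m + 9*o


Then:
j = 33/125 - 29*r/125
l = -r
m = 8*r/75 + 3/25
o = 2/25 - r/25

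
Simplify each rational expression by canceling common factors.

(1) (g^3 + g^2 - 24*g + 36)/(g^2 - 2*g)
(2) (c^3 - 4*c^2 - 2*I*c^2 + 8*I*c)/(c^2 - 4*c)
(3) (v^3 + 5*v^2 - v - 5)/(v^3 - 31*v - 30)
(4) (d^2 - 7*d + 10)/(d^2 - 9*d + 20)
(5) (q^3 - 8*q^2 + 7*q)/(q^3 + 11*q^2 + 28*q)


(1) = (g^2 + 3*g - 18)/g
(2) = c - 2*I
(3) = (v - 1)/(v - 6)
(4) = (d - 2)/(d - 4)
(5) = (q^2 - 8*q + 7)/(q^2 + 11*q + 28)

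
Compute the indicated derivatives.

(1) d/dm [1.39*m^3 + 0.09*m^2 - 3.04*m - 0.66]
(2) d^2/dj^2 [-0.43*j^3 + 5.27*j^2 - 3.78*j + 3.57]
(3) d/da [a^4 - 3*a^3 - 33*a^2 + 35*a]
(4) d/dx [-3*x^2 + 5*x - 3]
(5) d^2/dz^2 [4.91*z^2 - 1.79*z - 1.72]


(1) = 4.17*m^2 + 0.18*m - 3.04
(2) = 10.54 - 2.58*j
(3) = 4*a^3 - 9*a^2 - 66*a + 35
(4) = 5 - 6*x
(5) = 9.82000000000000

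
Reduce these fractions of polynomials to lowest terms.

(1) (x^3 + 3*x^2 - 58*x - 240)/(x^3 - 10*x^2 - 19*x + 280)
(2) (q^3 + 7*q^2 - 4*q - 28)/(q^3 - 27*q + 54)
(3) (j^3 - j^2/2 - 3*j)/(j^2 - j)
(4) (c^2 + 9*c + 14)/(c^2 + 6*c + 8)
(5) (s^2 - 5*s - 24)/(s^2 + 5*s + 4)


(1) = (x + 6)/(x - 7)
(2) = (q^3 + 7*q^2 - 4*q - 28)/(q^3 - 27*q + 54)
(3) = (2*j^2 - j - 6)/(2*j - 2)
(4) = (c + 7)/(c + 4)
(5) = (s^2 - 5*s - 24)/(s^2 + 5*s + 4)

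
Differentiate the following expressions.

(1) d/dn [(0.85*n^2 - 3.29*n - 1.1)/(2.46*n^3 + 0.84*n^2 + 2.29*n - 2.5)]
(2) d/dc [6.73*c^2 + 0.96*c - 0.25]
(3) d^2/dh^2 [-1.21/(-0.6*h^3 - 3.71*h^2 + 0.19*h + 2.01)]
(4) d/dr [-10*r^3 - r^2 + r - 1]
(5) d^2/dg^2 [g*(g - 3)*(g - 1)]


(1) = (-2.091*n^4 + 16.1868*n^3 + 12.8281*n^2 - 2.402*n + 10.744)/(6.0516*n^6 + 4.1328*n^5 + 11.9724*n^4 - 8.4528*n^3 + 1.0441*n^2 - 11.45*n + 6.25)
(2) = 13.46*c + 0.96
(3) = (-(4.356*h + 8.9782)*(0.6*h^3 + 3.71*h^2 - 0.19*h - 2.01) + 1.21*(1.8*h^2 + 7.42*h - 0.19)*(3.6*h^2 + 14.84*h - 0.38))/(0.6*h^3 + 3.71*h^2 - 0.19*h - 2.01)^3
(4) = -30*r^2 - 2*r + 1
(5) = 6*g - 8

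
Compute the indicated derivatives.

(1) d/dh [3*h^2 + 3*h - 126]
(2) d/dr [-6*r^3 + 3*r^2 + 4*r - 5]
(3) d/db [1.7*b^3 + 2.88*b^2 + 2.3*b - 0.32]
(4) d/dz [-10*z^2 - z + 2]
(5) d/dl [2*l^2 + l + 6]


(1) = 6*h + 3
(2) = -18*r^2 + 6*r + 4
(3) = 5.1*b^2 + 5.76*b + 2.3
(4) = -20*z - 1
(5) = 4*l + 1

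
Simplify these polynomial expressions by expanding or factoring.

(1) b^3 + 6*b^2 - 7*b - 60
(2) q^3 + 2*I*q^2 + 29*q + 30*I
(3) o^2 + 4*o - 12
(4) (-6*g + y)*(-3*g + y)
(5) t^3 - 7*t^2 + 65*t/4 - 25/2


(1) = (b - 3)*(b + 4)*(b + 5)
(2) = (q - 5*I)*(q + I)*(q + 6*I)
(3) = (o - 2)*(o + 6)
(4) = 18*g^2 - 9*g*y + y^2
(5) = (t - 5/2)^2*(t - 2)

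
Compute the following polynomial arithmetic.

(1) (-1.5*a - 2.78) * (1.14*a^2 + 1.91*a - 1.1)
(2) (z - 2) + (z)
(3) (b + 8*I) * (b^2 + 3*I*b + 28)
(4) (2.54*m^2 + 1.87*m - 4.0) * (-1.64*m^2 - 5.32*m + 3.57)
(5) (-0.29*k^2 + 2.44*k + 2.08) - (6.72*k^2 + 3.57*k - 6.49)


(1) = -1.71*a^3 - 6.0342*a^2 - 3.6598*a + 3.058
(2) = 2*z - 2
(3) = b^3 + 11*I*b^2 + 4*b + 224*I
(4) = -4.1656*m^4 - 16.5796*m^3 + 5.6794*m^2 + 27.9559*m - 14.28
(5) = -7.01*k^2 - 1.13*k + 8.57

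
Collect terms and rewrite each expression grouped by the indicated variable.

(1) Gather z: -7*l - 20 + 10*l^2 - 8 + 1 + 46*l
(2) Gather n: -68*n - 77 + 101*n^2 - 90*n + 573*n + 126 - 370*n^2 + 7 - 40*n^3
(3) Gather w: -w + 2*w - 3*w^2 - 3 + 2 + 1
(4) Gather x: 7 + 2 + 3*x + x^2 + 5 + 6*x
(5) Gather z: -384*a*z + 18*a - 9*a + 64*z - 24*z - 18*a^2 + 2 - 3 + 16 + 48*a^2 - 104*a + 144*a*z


(1) = 10*l^2 + 39*l - 27
(2) = -40*n^3 - 269*n^2 + 415*n + 56
(3) = -3*w^2 + w
(4) = x^2 + 9*x + 14
(5) = 30*a^2 - 95*a + z*(40 - 240*a) + 15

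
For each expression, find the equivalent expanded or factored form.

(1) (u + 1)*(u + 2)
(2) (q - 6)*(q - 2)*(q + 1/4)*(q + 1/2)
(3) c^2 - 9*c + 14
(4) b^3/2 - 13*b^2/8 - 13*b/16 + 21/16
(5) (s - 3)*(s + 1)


(1) = u^2 + 3*u + 2
(2) = q^4 - 29*q^3/4 + 49*q^2/8 + 8*q + 3/2
(3) = (c - 7)*(c - 2)
(4) = (b/2 + 1/2)*(b - 7/2)*(b - 3/4)
(5) = s^2 - 2*s - 3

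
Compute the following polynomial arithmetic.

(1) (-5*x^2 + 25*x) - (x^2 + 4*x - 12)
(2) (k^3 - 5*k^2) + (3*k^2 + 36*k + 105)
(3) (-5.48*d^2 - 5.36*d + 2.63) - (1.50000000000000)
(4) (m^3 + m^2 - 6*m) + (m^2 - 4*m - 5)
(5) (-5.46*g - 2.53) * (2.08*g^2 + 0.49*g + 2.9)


(1) = -6*x^2 + 21*x + 12
(2) = k^3 - 2*k^2 + 36*k + 105
(3) = -5.48*d^2 - 5.36*d + 1.13
(4) = m^3 + 2*m^2 - 10*m - 5
(5) = -11.3568*g^3 - 7.9378*g^2 - 17.0737*g - 7.337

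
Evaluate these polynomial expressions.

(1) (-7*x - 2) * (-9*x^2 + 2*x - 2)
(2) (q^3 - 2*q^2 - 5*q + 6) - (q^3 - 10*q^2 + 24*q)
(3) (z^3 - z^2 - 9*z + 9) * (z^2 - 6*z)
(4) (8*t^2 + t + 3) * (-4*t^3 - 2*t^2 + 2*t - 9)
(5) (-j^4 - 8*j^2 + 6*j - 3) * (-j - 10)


(1) = 63*x^3 + 4*x^2 + 10*x + 4
(2) = 8*q^2 - 29*q + 6
(3) = z^5 - 7*z^4 - 3*z^3 + 63*z^2 - 54*z
(4) = -32*t^5 - 20*t^4 + 2*t^3 - 76*t^2 - 3*t - 27
(5) = j^5 + 10*j^4 + 8*j^3 + 74*j^2 - 57*j + 30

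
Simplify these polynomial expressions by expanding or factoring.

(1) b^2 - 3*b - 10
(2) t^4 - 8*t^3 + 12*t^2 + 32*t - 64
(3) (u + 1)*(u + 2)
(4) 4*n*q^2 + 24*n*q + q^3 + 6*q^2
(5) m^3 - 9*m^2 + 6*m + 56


(1) = (b - 5)*(b + 2)
(2) = (t - 4)^2*(t - 2)*(t + 2)
(3) = u^2 + 3*u + 2
(4) = q*(4*n + q)*(q + 6)
(5) = (m - 7)*(m - 4)*(m + 2)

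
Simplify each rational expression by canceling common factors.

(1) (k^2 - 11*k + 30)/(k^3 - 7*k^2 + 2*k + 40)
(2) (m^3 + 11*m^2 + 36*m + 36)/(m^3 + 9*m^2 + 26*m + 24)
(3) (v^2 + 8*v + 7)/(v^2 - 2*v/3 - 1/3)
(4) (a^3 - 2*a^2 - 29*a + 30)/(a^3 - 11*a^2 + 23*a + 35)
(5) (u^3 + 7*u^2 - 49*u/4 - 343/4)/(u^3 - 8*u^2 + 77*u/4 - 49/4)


(1) = (k - 6)/(k^2 - 2*k - 8)
(2) = (m + 6)/(m + 4)
(3) = (3*v^2 + 24*v + 21)/(3*v^2 - 2*v - 1)
(4) = (a^3 - 2*a^2 - 29*a + 30)/(a^3 - 11*a^2 + 23*a + 35)
(5) = (2*u^2 + 21*u + 49)/(2*u^2 - 9*u + 7)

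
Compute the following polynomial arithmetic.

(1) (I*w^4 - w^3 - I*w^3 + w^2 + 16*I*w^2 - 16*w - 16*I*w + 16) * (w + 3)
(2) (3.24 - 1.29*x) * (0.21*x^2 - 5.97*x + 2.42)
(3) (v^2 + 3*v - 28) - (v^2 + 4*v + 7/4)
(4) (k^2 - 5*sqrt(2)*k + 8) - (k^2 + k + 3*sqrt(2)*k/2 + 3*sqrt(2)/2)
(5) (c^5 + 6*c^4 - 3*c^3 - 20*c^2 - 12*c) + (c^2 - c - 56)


(1) = I*w^5 - w^4 + 2*I*w^4 - 2*w^3 + 13*I*w^3 - 13*w^2 + 32*I*w^2 - 32*w - 48*I*w + 48
(2) = -0.2709*x^3 + 8.3817*x^2 - 22.4646*x + 7.8408
(3) = -v - 119/4
(4) = -13*sqrt(2)*k/2 - k - 3*sqrt(2)/2 + 8
(5) = c^5 + 6*c^4 - 3*c^3 - 19*c^2 - 13*c - 56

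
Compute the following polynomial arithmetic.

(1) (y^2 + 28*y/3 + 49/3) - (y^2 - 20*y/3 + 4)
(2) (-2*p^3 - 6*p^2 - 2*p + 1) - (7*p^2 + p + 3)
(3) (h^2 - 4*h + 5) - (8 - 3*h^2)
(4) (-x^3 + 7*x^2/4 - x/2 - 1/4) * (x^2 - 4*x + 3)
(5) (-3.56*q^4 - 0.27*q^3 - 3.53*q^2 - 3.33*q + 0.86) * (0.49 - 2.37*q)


(1) = 16*y + 37/3
(2) = -2*p^3 - 13*p^2 - 3*p - 2
(3) = 4*h^2 - 4*h - 3
(4) = -x^5 + 23*x^4/4 - 21*x^3/2 + 7*x^2 - x/2 - 3/4
(5) = 8.4372*q^5 - 1.1045*q^4 + 8.2338*q^3 + 6.1624*q^2 - 3.6699*q + 0.4214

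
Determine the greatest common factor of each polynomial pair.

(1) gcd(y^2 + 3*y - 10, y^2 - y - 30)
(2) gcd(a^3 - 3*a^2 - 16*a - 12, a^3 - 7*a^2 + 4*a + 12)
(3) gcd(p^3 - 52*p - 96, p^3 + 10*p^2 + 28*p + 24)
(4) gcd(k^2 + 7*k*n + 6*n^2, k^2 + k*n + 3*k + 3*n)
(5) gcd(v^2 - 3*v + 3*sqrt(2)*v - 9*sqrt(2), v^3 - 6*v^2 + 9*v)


(1) = y + 5
(2) = gcd((a - 6)*(a + 1)*(a + 2), (a - 6)*(a - 2)*(a + 1)) = a^2 - 5*a - 6
(3) = p^2 + 8*p + 12
(4) = k + n
(5) = v - 3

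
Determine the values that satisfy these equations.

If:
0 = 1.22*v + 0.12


Then:
v = -0.10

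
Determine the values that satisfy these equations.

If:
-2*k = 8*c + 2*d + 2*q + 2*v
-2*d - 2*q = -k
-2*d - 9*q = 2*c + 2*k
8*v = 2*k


Then:
c = -7*v/4
d = 45*v/14
k = 4*v
q = -17*v/14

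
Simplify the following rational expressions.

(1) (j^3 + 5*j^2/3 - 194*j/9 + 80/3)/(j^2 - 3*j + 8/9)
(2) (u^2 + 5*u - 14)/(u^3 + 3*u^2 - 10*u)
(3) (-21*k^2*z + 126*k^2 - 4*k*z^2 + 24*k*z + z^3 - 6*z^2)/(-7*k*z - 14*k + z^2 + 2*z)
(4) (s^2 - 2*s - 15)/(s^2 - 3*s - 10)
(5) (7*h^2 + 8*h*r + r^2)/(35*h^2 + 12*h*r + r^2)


(1) = (3*j^2 + 13*j - 30)/(3*j - 1)
(2) = (u + 7)/(u^2 + 5*u)
(3) = (3*k*z - 18*k + z^2 - 6*z)/(z + 2)
(4) = (s + 3)/(s + 2)
(5) = (h + r)/(5*h + r)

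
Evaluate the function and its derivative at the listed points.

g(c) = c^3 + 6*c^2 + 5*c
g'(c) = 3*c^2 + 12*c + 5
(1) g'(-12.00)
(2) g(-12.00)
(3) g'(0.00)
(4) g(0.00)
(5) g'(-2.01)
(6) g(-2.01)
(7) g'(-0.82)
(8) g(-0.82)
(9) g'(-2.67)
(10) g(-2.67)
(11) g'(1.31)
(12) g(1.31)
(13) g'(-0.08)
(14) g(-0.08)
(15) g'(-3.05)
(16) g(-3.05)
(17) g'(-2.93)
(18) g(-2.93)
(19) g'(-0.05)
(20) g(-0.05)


(1) = 293.00
(2) = -924.00
(3) = 5.00
(4) = 0.00
(5) = -7.00
(6) = 6.07
(7) = -2.82
(8) = -0.62
(9) = -5.65
(10) = 10.39
(11) = 25.87
(12) = 19.09
(13) = 4.06
(14) = -0.36
(15) = -3.69
(16) = 12.19
(17) = -4.41
(18) = 11.71
(19) = 4.41
(20) = -0.24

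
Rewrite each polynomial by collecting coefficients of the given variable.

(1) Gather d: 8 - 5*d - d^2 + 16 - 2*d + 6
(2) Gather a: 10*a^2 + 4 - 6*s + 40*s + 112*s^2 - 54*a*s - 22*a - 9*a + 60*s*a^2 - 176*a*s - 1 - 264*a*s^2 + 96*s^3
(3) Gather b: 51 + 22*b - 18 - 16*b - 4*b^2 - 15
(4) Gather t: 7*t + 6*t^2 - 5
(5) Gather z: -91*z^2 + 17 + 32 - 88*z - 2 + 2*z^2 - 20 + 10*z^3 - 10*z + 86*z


(1) = -d^2 - 7*d + 30
(2) = a^2*(60*s + 10) + a*(-264*s^2 - 230*s - 31) + 96*s^3 + 112*s^2 + 34*s + 3
(3) = -4*b^2 + 6*b + 18
(4) = 6*t^2 + 7*t - 5
(5) = 10*z^3 - 89*z^2 - 12*z + 27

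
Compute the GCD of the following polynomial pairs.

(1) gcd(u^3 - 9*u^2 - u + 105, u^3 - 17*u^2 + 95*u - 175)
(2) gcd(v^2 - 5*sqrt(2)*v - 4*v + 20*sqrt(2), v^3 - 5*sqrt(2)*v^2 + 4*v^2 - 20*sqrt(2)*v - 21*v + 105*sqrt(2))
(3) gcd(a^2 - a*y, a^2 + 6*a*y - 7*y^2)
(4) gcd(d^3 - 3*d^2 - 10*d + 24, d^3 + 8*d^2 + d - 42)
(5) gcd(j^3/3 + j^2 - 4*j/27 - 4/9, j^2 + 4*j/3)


(1) = gcd((u - 7)*(u - 5)*(u + 3), (u - 7)*(u - 5)^2) = u^2 - 12*u + 35
(2) = v - 5*sqrt(2)
(3) = -a + y
(4) = d^2 + d - 6
(5) = 1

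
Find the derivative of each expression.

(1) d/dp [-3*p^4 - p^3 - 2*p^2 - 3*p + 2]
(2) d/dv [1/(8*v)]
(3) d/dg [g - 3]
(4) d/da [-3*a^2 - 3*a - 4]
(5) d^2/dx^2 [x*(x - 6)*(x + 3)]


(1) = -12*p^3 - 3*p^2 - 4*p - 3
(2) = -1/(8*v^2)
(3) = 1
(4) = -6*a - 3
(5) = 6*x - 6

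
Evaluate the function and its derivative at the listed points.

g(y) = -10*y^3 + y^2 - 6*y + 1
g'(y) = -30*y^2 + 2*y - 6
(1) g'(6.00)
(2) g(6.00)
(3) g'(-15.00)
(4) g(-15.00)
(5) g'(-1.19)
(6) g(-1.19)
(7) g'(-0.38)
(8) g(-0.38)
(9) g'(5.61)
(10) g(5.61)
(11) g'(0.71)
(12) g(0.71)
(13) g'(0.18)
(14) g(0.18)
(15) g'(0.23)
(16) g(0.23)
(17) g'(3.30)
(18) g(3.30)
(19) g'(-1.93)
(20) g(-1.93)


(1) = -1074.00
(2) = -2159.00
(3) = -6786.00
(4) = 34066.00
(5) = -50.86
(6) = 26.41
(7) = -11.09
(8) = 3.97
(9) = -938.94
(10) = -1766.77
(11) = -19.70
(12) = -6.34
(13) = -6.61
(14) = -0.11
(15) = -7.13
(16) = -0.45
(17) = -326.10
(18) = -367.28
(19) = -121.61
(20) = 88.20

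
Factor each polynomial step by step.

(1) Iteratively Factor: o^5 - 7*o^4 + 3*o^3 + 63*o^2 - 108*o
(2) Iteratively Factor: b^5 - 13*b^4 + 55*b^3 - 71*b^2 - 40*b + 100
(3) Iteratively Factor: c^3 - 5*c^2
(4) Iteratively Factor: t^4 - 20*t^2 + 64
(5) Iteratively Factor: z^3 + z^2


(1) = (o)*(o^4 - 7*o^3 + 3*o^2 + 63*o - 108) = o*(o - 4)*(o^3 - 3*o^2 - 9*o + 27) = o*(o - 4)*(o - 3)*(o^2 - 9) = o*(o - 4)*(o - 3)^2*(o + 3)
(2) = (b - 2)*(b^4 - 11*b^3 + 33*b^2 - 5*b - 50) = (b - 2)^2*(b^3 - 9*b^2 + 15*b + 25) = (b - 2)^2*(b + 1)*(b^2 - 10*b + 25) = (b - 5)*(b - 2)^2*(b + 1)*(b - 5)
(3) = (c - 5)*(c^2) = c*(c - 5)*(c)
(4) = (t + 2)*(t^3 - 2*t^2 - 16*t + 32) = (t - 2)*(t + 2)*(t^2 - 16) = (t - 4)*(t - 2)*(t + 2)*(t + 4)
(5) = (z)*(z^2 + z) = z^2*(z + 1)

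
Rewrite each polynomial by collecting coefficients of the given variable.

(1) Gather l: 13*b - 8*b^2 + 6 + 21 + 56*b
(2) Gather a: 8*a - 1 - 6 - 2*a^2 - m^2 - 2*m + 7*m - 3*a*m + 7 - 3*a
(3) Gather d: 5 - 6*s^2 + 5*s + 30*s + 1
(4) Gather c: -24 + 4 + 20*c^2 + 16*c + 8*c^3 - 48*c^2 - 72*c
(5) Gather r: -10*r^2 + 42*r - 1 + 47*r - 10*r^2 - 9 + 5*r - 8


(1) = -8*b^2 + 69*b + 27
(2) = -2*a^2 + a*(5 - 3*m) - m^2 + 5*m
(3) = -6*s^2 + 35*s + 6
(4) = 8*c^3 - 28*c^2 - 56*c - 20
(5) = -20*r^2 + 94*r - 18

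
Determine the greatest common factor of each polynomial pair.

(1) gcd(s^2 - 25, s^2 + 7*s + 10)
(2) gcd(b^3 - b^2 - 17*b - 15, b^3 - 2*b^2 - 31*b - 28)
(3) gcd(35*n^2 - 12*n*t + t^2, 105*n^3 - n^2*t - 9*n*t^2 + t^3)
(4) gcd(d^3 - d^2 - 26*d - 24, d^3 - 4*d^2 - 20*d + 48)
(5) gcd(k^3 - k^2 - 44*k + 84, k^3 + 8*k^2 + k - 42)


(1) = s + 5
(2) = b + 1
(3) = 35*n^2 - 12*n*t + t^2
(4) = gcd((d - 6)*(d + 1)*(d + 4), (d - 6)*(d - 2)*(d + 4)) = d^2 - 2*d - 24
(5) = k^2 + 5*k - 14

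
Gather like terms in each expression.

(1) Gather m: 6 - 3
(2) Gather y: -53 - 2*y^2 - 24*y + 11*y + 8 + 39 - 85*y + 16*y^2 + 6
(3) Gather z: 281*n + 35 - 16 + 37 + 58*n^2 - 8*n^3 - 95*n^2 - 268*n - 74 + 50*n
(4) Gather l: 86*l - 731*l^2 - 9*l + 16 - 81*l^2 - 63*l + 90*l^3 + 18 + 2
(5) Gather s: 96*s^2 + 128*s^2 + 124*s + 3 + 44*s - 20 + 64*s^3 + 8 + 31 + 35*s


(1) = 3
(2) = 14*y^2 - 98*y
(3) = -8*n^3 - 37*n^2 + 63*n - 18
(4) = 90*l^3 - 812*l^2 + 14*l + 36
(5) = 64*s^3 + 224*s^2 + 203*s + 22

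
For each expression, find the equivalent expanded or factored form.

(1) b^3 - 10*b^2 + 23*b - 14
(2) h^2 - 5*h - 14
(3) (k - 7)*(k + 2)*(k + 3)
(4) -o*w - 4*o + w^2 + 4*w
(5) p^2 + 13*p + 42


(1) = (b - 7)*(b - 2)*(b - 1)
(2) = (h - 7)*(h + 2)
(3) = k^3 - 2*k^2 - 29*k - 42
(4) = (-o + w)*(w + 4)
(5) = (p + 6)*(p + 7)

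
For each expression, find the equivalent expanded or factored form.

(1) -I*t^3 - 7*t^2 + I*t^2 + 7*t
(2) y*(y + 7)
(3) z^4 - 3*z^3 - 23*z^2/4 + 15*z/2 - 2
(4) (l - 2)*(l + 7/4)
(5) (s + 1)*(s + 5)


(1) = t*(t - 7*I)*(-I*t + I)
(2) = y^2 + 7*y
(3) = (z - 4)*(z - 1/2)^2*(z + 2)
(4) = l^2 - l/4 - 7/2
(5) = s^2 + 6*s + 5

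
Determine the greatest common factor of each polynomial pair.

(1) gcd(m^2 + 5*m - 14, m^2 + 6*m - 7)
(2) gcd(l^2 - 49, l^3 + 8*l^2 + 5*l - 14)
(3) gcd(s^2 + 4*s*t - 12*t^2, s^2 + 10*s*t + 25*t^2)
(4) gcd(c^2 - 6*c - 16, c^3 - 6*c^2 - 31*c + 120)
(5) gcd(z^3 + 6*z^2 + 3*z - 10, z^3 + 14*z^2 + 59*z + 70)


(1) = m + 7
(2) = gcd((l - 7)*(l + 7), (l - 1)*(l + 2)*(l + 7)) = l + 7
(3) = 1
(4) = gcd((c - 8)*(c + 2), (c - 8)*(c - 3)*(c + 5)) = c - 8
(5) = z^2 + 7*z + 10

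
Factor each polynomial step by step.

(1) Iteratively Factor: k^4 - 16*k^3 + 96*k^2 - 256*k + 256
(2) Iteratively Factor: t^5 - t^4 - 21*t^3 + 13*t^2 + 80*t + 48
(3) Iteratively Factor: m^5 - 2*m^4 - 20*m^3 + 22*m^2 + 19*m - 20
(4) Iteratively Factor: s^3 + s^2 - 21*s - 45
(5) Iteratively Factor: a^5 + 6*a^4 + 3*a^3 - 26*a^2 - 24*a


(1) = (k - 4)*(k^3 - 12*k^2 + 48*k - 64) = (k - 4)^2*(k^2 - 8*k + 16) = (k - 4)^3*(k - 4)
(2) = (t - 3)*(t^4 + 2*t^3 - 15*t^2 - 32*t - 16) = (t - 3)*(t + 1)*(t^3 + t^2 - 16*t - 16) = (t - 3)*(t + 1)^2*(t^2 - 16) = (t - 4)*(t - 3)*(t + 1)^2*(t + 4)
(3) = (m - 5)*(m^4 + 3*m^3 - 5*m^2 - 3*m + 4) = (m - 5)*(m - 1)*(m^3 + 4*m^2 - m - 4) = (m - 5)*(m - 1)^2*(m^2 + 5*m + 4) = (m - 5)*(m - 1)^2*(m + 4)*(m + 1)
(4) = (s + 3)*(s^2 - 2*s - 15) = (s + 3)^2*(s - 5)
(5) = (a - 2)*(a^4 + 8*a^3 + 19*a^2 + 12*a) = (a - 2)*(a + 3)*(a^3 + 5*a^2 + 4*a) = a*(a - 2)*(a + 3)*(a^2 + 5*a + 4) = a*(a - 2)*(a + 3)*(a + 4)*(a + 1)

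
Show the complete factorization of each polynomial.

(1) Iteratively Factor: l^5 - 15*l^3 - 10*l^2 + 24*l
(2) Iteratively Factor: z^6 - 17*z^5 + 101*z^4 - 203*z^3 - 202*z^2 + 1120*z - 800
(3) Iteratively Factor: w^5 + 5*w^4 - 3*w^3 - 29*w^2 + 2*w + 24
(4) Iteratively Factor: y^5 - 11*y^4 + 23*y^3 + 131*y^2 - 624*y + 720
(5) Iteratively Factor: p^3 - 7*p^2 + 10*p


(1) = (l - 4)*(l^4 + 4*l^3 + l^2 - 6*l) = (l - 4)*(l + 2)*(l^3 + 2*l^2 - 3*l) = (l - 4)*(l + 2)*(l + 3)*(l^2 - l) = l*(l - 4)*(l + 2)*(l + 3)*(l - 1)
(2) = (z - 1)*(z^5 - 16*z^4 + 85*z^3 - 118*z^2 - 320*z + 800) = (z - 5)*(z - 1)*(z^4 - 11*z^3 + 30*z^2 + 32*z - 160) = (z - 5)*(z - 4)*(z - 1)*(z^3 - 7*z^2 + 2*z + 40) = (z - 5)^2*(z - 4)*(z - 1)*(z^2 - 2*z - 8) = (z - 5)^2*(z - 4)*(z - 1)*(z + 2)*(z - 4)
(3) = (w - 2)*(w^4 + 7*w^3 + 11*w^2 - 7*w - 12) = (w - 2)*(w + 4)*(w^3 + 3*w^2 - w - 3) = (w - 2)*(w + 3)*(w + 4)*(w^2 - 1) = (w - 2)*(w + 1)*(w + 3)*(w + 4)*(w - 1)
(4) = (y - 4)*(y^4 - 7*y^3 - 5*y^2 + 111*y - 180) = (y - 4)*(y + 4)*(y^3 - 11*y^2 + 39*y - 45) = (y - 4)*(y - 3)*(y + 4)*(y^2 - 8*y + 15) = (y - 5)*(y - 4)*(y - 3)*(y + 4)*(y - 3)
(5) = (p - 2)*(p^2 - 5*p) = p*(p - 2)*(p - 5)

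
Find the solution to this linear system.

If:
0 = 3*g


Then:
g = 0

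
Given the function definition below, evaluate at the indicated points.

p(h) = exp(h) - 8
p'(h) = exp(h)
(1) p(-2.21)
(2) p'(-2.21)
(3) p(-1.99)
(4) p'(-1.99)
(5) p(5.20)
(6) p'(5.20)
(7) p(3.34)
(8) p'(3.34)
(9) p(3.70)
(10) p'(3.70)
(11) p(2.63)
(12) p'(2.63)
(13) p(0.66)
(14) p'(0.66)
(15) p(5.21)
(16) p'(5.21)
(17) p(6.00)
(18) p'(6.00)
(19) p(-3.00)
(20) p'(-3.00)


(1) = -7.89
(2) = 0.11
(3) = -7.86
(4) = 0.14
(5) = 173.27
(6) = 181.27
(7) = 20.22
(8) = 28.22
(9) = 32.45
(10) = 40.45
(11) = 5.87
(12) = 13.87
(13) = -6.07
(14) = 1.93
(15) = 175.09
(16) = 183.09
(17) = 395.43
(18) = 403.43
(19) = -7.95
(20) = 0.05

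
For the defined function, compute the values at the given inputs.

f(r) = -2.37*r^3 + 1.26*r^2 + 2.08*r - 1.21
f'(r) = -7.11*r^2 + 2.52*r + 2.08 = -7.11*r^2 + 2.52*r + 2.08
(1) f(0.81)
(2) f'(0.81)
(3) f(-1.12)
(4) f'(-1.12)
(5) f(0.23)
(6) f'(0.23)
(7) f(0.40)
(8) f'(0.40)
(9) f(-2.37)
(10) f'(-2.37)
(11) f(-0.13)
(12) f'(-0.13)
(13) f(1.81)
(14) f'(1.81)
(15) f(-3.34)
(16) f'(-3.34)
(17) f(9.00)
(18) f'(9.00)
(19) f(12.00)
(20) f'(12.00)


(1) = 0.04
(2) = -0.54
(3) = 1.37
(4) = -9.66
(5) = -0.69
(6) = 2.28
(7) = -0.33
(8) = 1.95
(9) = 32.49
(10) = -43.83
(11) = -1.45
(12) = 1.63
(13) = -7.37
(14) = -16.65
(15) = 94.20
(16) = -85.65
(17) = -1608.16
(18) = -551.15
(19) = -3890.17
(20) = -991.52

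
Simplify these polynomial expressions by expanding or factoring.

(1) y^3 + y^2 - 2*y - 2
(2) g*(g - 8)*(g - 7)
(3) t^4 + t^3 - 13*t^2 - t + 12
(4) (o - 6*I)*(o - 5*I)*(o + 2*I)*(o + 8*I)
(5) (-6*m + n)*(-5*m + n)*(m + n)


(1) = (y + 1)*(y - sqrt(2))*(y + sqrt(2))
(2) = g^3 - 15*g^2 + 56*g
(3) = (t - 3)*(t - 1)*(t + 1)*(t + 4)
(4) = o^4 - I*o^3 + 64*o^2 - 124*I*o + 480
(5) = 30*m^3 + 19*m^2*n - 10*m*n^2 + n^3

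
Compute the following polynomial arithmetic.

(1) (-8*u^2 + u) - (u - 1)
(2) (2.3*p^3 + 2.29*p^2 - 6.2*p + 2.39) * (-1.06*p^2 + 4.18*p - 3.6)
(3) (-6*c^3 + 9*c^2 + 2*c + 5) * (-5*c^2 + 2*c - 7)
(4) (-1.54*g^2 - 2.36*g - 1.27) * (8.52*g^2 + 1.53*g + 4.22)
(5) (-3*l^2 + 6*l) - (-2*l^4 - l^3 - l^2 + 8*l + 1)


(1) = 1 - 8*u^2
(2) = -2.438*p^5 + 7.1866*p^4 + 7.8642*p^3 - 36.6934*p^2 + 32.3102*p - 8.604
(3) = 30*c^5 - 57*c^4 + 50*c^3 - 84*c^2 - 4*c - 35
(4) = -13.1208*g^4 - 22.4634*g^3 - 20.93*g^2 - 11.9023*g - 5.3594
(5) = 2*l^4 + l^3 - 2*l^2 - 2*l - 1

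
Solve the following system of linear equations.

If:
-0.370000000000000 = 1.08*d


Then:
d = -0.34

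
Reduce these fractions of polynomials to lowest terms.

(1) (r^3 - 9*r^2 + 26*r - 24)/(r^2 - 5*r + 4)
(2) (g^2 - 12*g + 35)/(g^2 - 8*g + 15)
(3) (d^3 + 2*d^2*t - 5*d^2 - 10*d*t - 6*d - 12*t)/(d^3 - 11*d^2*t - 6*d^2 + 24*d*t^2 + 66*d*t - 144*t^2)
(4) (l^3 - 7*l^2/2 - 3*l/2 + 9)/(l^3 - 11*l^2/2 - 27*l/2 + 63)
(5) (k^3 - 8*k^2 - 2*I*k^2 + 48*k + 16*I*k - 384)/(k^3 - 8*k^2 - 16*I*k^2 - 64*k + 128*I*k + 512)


(1) = (r^2 - 5*r + 6)/(r - 1)
(2) = (g - 7)/(g - 3)
(3) = (d^2 + 2*d*t + d + 2*t)/(d^2 - 11*d*t + 24*t^2)
(4) = (2*l^2 - l - 6)/(2*l^2 - 5*l - 42)
(5) = (k + 6*I)/(k - 8*I)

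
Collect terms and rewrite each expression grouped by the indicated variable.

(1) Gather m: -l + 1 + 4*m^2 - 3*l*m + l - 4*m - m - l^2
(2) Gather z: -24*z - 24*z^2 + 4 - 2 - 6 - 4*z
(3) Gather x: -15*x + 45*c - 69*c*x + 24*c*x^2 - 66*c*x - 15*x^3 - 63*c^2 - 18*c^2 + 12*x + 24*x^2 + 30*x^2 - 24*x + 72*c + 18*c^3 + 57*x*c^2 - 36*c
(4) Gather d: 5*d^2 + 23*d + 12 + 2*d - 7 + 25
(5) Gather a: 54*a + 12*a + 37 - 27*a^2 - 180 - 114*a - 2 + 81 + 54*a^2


(1) = -l^2 + 4*m^2 + m*(-3*l - 5) + 1
(2) = -24*z^2 - 28*z - 4
(3) = 18*c^3 - 81*c^2 + 81*c - 15*x^3 + x^2*(24*c + 54) + x*(57*c^2 - 135*c - 27)
(4) = 5*d^2 + 25*d + 30
(5) = 27*a^2 - 48*a - 64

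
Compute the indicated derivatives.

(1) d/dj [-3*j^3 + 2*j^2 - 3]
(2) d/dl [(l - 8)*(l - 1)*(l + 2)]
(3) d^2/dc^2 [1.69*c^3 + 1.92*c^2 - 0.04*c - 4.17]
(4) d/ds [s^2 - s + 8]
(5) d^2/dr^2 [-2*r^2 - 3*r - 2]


(1) = j*(4 - 9*j)
(2) = 3*l^2 - 14*l - 10
(3) = 10.14*c + 3.84
(4) = 2*s - 1
(5) = -4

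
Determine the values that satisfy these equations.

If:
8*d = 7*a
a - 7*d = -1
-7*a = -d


Then:
No Solution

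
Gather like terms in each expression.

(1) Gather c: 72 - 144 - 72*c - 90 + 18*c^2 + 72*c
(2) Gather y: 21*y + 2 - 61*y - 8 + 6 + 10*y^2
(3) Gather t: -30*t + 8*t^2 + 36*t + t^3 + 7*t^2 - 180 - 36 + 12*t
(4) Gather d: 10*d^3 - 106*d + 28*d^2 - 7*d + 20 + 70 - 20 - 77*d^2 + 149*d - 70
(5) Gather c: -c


(1) = 18*c^2 - 162
(2) = 10*y^2 - 40*y
(3) = t^3 + 15*t^2 + 18*t - 216
(4) = 10*d^3 - 49*d^2 + 36*d
(5) = -c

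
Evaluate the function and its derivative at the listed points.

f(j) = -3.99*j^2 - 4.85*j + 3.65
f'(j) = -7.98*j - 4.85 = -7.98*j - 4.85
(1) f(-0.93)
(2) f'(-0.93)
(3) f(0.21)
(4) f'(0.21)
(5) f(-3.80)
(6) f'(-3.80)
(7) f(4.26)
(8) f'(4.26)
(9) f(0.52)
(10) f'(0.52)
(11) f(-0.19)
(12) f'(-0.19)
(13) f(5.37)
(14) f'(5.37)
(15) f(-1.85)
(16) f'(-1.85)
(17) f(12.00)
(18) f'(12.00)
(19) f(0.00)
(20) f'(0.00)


(1) = 4.71
(2) = 2.57
(3) = 2.46
(4) = -6.53
(5) = -35.54
(6) = 25.47
(7) = -89.42
(8) = -38.84
(9) = 0.05
(10) = -9.00
(11) = 4.43
(12) = -3.33
(13) = -137.45
(14) = -47.70
(15) = -1.03
(16) = 9.91
(17) = -629.11
(18) = -100.61
(19) = 3.65
(20) = -4.85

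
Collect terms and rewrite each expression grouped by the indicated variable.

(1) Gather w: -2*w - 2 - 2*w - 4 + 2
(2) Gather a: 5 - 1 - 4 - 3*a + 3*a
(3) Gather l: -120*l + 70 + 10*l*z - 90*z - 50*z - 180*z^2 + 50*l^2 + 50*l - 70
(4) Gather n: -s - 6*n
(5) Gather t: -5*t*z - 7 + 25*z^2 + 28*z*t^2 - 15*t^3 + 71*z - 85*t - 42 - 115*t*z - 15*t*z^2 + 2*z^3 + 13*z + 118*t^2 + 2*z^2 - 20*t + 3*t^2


(1) = -4*w - 4
(2) = 0
(3) = 50*l^2 + l*(10*z - 70) - 180*z^2 - 140*z
(4) = -6*n - s
(5) = -15*t^3 + t^2*(28*z + 121) + t*(-15*z^2 - 120*z - 105) + 2*z^3 + 27*z^2 + 84*z - 49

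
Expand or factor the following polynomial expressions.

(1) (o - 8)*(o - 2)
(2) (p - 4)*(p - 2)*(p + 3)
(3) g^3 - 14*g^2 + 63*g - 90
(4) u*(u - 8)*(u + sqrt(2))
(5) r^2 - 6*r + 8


(1) = o^2 - 10*o + 16
(2) = p^3 - 3*p^2 - 10*p + 24
(3) = (g - 6)*(g - 5)*(g - 3)
(4) = u^3 - 8*u^2 + sqrt(2)*u^2 - 8*sqrt(2)*u
(5) = (r - 4)*(r - 2)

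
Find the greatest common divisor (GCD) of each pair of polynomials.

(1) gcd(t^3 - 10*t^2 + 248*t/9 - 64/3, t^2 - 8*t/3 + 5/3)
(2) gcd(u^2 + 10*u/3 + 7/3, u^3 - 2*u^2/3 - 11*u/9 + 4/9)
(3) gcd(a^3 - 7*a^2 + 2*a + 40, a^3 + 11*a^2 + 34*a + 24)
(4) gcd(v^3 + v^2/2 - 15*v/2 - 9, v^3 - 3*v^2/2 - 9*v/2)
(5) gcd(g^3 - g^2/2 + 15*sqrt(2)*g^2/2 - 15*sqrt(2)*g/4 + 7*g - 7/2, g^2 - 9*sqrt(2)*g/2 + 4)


(1) = 1
(2) = gcd((u + 1)*(u + 7/3), (u - 4/3)*(u - 1/3)*(u + 1)) = u + 1
(3) = gcd((a - 5)*(a - 4)*(a + 2), (a + 1)*(a + 4)*(a + 6)) = 1
(4) = v^2 - 3*v/2 - 9/2
(5) = 1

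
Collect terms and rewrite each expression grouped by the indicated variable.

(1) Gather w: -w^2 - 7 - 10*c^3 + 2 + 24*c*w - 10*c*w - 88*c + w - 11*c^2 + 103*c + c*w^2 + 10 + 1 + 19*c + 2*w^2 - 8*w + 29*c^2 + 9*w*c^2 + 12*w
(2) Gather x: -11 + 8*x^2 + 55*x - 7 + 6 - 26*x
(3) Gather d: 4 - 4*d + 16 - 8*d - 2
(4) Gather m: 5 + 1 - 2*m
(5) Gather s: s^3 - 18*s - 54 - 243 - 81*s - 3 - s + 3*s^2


(1) = -10*c^3 + 18*c^2 + 34*c + w^2*(c + 1) + w*(9*c^2 + 14*c + 5) + 6
(2) = 8*x^2 + 29*x - 12
(3) = 18 - 12*d
(4) = 6 - 2*m
(5) = s^3 + 3*s^2 - 100*s - 300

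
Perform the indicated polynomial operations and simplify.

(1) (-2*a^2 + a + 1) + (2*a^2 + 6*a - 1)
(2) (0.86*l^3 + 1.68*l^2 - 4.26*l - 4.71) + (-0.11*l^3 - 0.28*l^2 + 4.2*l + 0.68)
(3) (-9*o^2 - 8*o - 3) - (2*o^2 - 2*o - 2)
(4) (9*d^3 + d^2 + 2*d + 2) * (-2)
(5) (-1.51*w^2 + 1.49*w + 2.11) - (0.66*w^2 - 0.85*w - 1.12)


(1) = 7*a
(2) = 0.75*l^3 + 1.4*l^2 - 0.06*l - 4.03
(3) = -11*o^2 - 6*o - 1
(4) = -18*d^3 - 2*d^2 - 4*d - 4
(5) = -2.17*w^2 + 2.34*w + 3.23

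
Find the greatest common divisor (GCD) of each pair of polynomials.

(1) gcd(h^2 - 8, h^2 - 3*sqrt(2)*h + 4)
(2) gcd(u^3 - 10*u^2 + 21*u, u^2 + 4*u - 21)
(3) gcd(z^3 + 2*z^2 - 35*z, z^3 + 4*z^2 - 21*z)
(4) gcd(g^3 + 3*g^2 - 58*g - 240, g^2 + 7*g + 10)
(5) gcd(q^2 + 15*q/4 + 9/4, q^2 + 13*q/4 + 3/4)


(1) = gcd((h - 2*sqrt(2))*(h + 2*sqrt(2)), (h - 2*sqrt(2))*(h - sqrt(2))) = h - 2*sqrt(2)
(2) = u - 3
(3) = z^2 + 7*z
(4) = g + 5
(5) = gcd((q + 3/4)*(q + 3), (q + 1/4)*(q + 3)) = q + 3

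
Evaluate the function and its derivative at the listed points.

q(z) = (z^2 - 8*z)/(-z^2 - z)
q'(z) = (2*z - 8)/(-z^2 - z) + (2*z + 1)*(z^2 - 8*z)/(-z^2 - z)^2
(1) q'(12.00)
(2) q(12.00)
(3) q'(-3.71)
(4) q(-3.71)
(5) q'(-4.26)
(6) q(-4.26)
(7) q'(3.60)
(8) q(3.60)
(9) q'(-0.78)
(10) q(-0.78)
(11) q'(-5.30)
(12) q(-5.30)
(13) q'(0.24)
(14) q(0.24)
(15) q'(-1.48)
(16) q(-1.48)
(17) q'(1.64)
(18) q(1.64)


(1) = -0.05
(2) = -0.31
(3) = -1.23
(4) = -4.32
(5) = -0.85
(6) = -3.76
(7) = -0.43
(8) = 0.96
(9) = -185.95
(10) = 39.91
(11) = -0.49
(12) = -3.09
(13) = -5.85
(14) = 6.26
(15) = -39.06
(16) = -19.75
(17) = -1.29
(18) = 2.41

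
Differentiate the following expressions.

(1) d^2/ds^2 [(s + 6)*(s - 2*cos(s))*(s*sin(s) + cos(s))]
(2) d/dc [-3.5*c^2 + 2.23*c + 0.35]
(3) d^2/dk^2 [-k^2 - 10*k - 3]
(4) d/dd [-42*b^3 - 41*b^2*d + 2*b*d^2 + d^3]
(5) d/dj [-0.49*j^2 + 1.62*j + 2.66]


(1) = -s^3*sin(s) - 6*s^2*sin(s) + 4*s^2*sin(2*s) + 5*s^2*cos(s) + 2*s*sin(s) + 24*s*sin(2*s) + 18*s*cos(s) - 4*s*cos(2*s) + 2*sin(2*s) + 2*cos(s)
(2) = 2.23 - 7.0*c
(3) = -2
(4) = -41*b^2 + 4*b*d + 3*d^2
(5) = 1.62 - 0.98*j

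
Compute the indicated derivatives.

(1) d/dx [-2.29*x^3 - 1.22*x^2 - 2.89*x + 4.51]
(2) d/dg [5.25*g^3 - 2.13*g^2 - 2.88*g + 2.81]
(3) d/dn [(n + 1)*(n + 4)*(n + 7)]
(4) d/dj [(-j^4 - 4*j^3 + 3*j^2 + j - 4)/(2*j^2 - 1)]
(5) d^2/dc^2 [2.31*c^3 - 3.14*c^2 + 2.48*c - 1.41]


(1) = -6.87*x^2 - 2.44*x - 2.89
(2) = 15.75*g^2 - 4.26*g - 2.88
(3) = 3*n^2 + 24*n + 39
(4) = (-4*j^5 - 8*j^4 + 4*j^3 + 10*j^2 + 10*j - 1)/(4*j^4 - 4*j^2 + 1)
(5) = 13.86*c - 6.28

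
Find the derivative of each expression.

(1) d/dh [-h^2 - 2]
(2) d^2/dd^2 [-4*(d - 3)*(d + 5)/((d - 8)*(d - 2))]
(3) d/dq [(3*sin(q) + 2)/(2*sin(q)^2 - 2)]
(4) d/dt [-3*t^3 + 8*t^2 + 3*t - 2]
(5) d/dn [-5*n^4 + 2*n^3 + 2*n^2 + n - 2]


(1) = -2*h
(2) = 24*(-4*d^3 + 31*d^2 - 118*d + 228)/(d^6 - 30*d^5 + 348*d^4 - 1960*d^3 + 5568*d^2 - 7680*d + 4096)
(3) = (-4*sin(q) + 3*cos(q)^2 - 6)/(2*cos(q)^3)
(4) = -9*t^2 + 16*t + 3
(5) = -20*n^3 + 6*n^2 + 4*n + 1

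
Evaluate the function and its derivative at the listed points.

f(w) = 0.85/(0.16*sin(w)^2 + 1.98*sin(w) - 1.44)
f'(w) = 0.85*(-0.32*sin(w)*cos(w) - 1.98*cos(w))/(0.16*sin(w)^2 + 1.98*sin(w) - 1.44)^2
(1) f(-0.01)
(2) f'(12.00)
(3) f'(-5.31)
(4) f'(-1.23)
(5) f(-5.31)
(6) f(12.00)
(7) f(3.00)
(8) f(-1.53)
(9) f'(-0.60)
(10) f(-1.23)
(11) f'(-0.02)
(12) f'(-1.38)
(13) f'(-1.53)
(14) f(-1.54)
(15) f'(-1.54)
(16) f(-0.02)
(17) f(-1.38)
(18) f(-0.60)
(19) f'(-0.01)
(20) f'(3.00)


(1) = -0.58
(2) = -0.21
(3) = -11.45
(4) = -0.05
(5) = 2.78
(6) = -0.35
(7) = -0.73
(8) = -0.26
(9) = -0.20
(10) = -0.27
(11) = -0.77
(12) = -0.03
(13) = -0.01
(14) = -0.26
(15) = -0.00
(16) = -0.57
(17) = -0.26
(18) = -0.34
(19) = -0.79
(20) = 1.27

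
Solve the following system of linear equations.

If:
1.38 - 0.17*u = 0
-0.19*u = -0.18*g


Then:
g = 8.57
u = 8.12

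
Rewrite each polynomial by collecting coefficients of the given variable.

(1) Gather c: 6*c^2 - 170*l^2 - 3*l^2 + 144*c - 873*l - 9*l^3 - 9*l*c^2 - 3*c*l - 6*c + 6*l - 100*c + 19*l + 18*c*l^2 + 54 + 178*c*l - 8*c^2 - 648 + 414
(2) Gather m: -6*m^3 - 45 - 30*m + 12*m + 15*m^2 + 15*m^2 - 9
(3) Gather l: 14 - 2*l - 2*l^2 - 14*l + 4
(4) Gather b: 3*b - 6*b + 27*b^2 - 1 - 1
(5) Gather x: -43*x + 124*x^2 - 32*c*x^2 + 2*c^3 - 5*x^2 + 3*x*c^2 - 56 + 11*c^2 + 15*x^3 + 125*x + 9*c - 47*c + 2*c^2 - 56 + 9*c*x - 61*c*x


(1) = c^2*(-9*l - 2) + c*(18*l^2 + 175*l + 38) - 9*l^3 - 173*l^2 - 848*l - 180
(2) = -6*m^3 + 30*m^2 - 18*m - 54
(3) = -2*l^2 - 16*l + 18
(4) = 27*b^2 - 3*b - 2
(5) = 2*c^3 + 13*c^2 - 38*c + 15*x^3 + x^2*(119 - 32*c) + x*(3*c^2 - 52*c + 82) - 112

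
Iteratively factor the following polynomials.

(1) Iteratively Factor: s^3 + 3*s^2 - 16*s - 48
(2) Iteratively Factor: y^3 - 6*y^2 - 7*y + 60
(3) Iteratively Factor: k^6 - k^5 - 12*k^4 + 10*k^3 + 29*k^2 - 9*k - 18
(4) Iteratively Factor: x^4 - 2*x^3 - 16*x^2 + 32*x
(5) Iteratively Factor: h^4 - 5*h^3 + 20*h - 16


(1) = (s + 4)*(s^2 - s - 12) = (s - 4)*(s + 4)*(s + 3)
(2) = (y + 3)*(y^2 - 9*y + 20) = (y - 4)*(y + 3)*(y - 5)
(3) = (k + 1)*(k^5 - 2*k^4 - 10*k^3 + 20*k^2 + 9*k - 18) = (k - 2)*(k + 1)*(k^4 - 10*k^2 + 9) = (k - 2)*(k - 1)*(k + 1)*(k^3 + k^2 - 9*k - 9) = (k - 2)*(k - 1)*(k + 1)^2*(k^2 - 9) = (k - 3)*(k - 2)*(k - 1)*(k + 1)^2*(k + 3)
(4) = (x + 4)*(x^3 - 6*x^2 + 8*x) = x*(x + 4)*(x^2 - 6*x + 8) = x*(x - 2)*(x + 4)*(x - 4)
(5) = (h - 1)*(h^3 - 4*h^2 - 4*h + 16) = (h - 1)*(h + 2)*(h^2 - 6*h + 8) = (h - 2)*(h - 1)*(h + 2)*(h - 4)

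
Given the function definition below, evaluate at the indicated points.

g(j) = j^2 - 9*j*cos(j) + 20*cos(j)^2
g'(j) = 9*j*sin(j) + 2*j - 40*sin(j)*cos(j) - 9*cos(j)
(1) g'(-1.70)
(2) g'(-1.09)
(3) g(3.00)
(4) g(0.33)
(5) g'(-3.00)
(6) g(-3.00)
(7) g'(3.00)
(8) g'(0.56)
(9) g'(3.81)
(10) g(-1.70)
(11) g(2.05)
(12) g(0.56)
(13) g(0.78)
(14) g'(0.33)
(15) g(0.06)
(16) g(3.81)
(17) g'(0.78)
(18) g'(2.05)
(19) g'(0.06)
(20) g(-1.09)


(1) = 7.82
(2) = 18.76
(3) = 55.33
(4) = 15.20
(5) = 1.13
(6) = 1.87
(7) = 24.31
(8) = -21.83
(9) = -26.02
(10) = 1.25
(11) = 16.96
(12) = 10.40
(13) = 5.73
(14) = -19.15
(15) = 19.39
(16) = 53.75
(17) = -19.90
(18) = 40.99
(19) = -11.23
(20) = 10.00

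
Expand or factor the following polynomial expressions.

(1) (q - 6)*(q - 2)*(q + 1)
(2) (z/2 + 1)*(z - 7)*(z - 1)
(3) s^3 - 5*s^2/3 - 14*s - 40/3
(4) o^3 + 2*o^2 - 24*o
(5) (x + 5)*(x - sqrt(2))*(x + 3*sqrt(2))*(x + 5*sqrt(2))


(1) = q^3 - 7*q^2 + 4*q + 12
(2) = z^3/2 - 3*z^2 - 9*z/2 + 7
(3) = (s - 5)*(s + 4/3)*(s + 2)
(4) = o*(o - 4)*(o + 6)
(5) = x^4 + 5*x^3 + 7*sqrt(2)*x^3 + 14*x^2 + 35*sqrt(2)*x^2 - 30*sqrt(2)*x + 70*x - 150*sqrt(2)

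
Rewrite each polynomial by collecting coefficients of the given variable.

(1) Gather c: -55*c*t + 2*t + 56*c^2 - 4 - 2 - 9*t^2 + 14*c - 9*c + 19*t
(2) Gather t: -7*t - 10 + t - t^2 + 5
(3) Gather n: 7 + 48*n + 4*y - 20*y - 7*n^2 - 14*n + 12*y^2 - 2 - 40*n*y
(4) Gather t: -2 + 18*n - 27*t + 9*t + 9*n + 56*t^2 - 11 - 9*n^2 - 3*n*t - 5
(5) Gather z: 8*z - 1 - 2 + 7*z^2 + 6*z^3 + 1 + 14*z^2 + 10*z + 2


(1) = 56*c^2 + c*(5 - 55*t) - 9*t^2 + 21*t - 6
(2) = -t^2 - 6*t - 5
(3) = -7*n^2 + n*(34 - 40*y) + 12*y^2 - 16*y + 5
(4) = -9*n^2 + 27*n + 56*t^2 + t*(-3*n - 18) - 18
(5) = 6*z^3 + 21*z^2 + 18*z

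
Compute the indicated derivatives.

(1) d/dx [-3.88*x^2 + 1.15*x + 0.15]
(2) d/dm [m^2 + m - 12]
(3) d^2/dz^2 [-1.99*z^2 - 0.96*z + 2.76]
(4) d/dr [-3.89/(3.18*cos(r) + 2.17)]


(1) = 1.15 - 7.76*x
(2) = 2*m + 1
(3) = -3.98000000000000
(4) = -12.3702*sin(r)/(3.18*cos(r) + 2.17)^2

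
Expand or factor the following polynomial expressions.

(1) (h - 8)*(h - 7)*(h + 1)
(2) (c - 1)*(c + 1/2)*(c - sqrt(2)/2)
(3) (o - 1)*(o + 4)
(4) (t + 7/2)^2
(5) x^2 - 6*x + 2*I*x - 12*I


(1) = h^3 - 14*h^2 + 41*h + 56
(2) = c^3 - sqrt(2)*c^2/2 - c^2/2 - c/2 + sqrt(2)*c/4 + sqrt(2)/4
(3) = o^2 + 3*o - 4
(4) = t^2 + 7*t + 49/4
(5) = (x - 6)*(x + 2*I)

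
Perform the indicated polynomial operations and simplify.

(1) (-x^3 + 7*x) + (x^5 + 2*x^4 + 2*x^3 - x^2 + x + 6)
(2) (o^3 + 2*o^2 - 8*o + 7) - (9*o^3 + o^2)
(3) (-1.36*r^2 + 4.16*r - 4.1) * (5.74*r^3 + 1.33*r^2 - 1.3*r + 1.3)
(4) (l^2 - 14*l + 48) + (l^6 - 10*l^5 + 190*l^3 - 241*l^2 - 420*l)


(1) = x^5 + 2*x^4 + x^3 - x^2 + 8*x + 6
(2) = -8*o^3 + o^2 - 8*o + 7
(3) = -7.8064*r^5 + 22.0696*r^4 - 16.2332*r^3 - 12.629*r^2 + 10.738*r - 5.33
(4) = l^6 - 10*l^5 + 190*l^3 - 240*l^2 - 434*l + 48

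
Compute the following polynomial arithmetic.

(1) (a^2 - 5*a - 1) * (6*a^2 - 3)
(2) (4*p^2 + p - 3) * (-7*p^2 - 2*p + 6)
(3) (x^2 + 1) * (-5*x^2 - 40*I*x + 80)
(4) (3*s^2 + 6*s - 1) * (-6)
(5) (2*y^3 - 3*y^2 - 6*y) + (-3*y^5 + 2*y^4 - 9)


(1) = 6*a^4 - 30*a^3 - 9*a^2 + 15*a + 3
(2) = -28*p^4 - 15*p^3 + 43*p^2 + 12*p - 18
(3) = -5*x^4 - 40*I*x^3 + 75*x^2 - 40*I*x + 80
(4) = -18*s^2 - 36*s + 6
(5) = -3*y^5 + 2*y^4 + 2*y^3 - 3*y^2 - 6*y - 9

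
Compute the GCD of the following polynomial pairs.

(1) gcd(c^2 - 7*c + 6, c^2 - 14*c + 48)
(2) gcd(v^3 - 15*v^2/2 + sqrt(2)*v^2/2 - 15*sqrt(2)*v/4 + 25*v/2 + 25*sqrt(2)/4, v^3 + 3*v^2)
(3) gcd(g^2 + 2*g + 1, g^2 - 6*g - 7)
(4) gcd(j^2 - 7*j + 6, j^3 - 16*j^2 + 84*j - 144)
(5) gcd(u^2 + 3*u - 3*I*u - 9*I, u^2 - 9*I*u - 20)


(1) = c - 6
(2) = 1
(3) = g + 1
(4) = gcd((j - 6)*(j - 1), (j - 6)^2*(j - 4)) = j - 6
(5) = 1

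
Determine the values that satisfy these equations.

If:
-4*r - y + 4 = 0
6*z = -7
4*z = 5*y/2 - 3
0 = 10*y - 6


Then:
No Solution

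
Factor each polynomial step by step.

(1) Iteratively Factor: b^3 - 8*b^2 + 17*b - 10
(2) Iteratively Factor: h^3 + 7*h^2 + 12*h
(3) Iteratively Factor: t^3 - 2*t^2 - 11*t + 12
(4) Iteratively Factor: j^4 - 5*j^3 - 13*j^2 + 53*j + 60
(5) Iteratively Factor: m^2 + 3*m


(1) = (b - 1)*(b^2 - 7*b + 10) = (b - 5)*(b - 1)*(b - 2)
(2) = (h)*(h^2 + 7*h + 12) = h*(h + 4)*(h + 3)
(3) = (t + 3)*(t^2 - 5*t + 4) = (t - 1)*(t + 3)*(t - 4)
(4) = (j + 3)*(j^3 - 8*j^2 + 11*j + 20) = (j - 5)*(j + 3)*(j^2 - 3*j - 4) = (j - 5)*(j + 1)*(j + 3)*(j - 4)
(5) = (m + 3)*(m)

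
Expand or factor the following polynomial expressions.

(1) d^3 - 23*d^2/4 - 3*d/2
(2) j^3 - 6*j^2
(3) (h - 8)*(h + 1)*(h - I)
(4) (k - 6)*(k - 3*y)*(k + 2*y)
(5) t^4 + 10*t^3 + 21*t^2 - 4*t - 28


(1) = d*(d - 6)*(d + 1/4)
(2) = j^2*(j - 6)
(3) = h^3 - 7*h^2 - I*h^2 - 8*h + 7*I*h + 8*I
(4) = k^3 - k^2*y - 6*k^2 - 6*k*y^2 + 6*k*y + 36*y^2
(5) = (t - 1)*(t + 2)^2*(t + 7)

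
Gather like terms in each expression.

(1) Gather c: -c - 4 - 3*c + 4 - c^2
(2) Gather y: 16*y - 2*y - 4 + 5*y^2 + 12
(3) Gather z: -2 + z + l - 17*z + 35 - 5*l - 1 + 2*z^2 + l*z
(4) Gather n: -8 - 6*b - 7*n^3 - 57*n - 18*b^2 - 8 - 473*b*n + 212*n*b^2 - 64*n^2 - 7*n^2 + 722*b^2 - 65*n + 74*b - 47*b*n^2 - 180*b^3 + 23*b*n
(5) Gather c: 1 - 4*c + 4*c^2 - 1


(1) = -c^2 - 4*c
(2) = 5*y^2 + 14*y + 8
(3) = -4*l + 2*z^2 + z*(l - 16) + 32
(4) = -180*b^3 + 704*b^2 + 68*b - 7*n^3 + n^2*(-47*b - 71) + n*(212*b^2 - 450*b - 122) - 16
(5) = 4*c^2 - 4*c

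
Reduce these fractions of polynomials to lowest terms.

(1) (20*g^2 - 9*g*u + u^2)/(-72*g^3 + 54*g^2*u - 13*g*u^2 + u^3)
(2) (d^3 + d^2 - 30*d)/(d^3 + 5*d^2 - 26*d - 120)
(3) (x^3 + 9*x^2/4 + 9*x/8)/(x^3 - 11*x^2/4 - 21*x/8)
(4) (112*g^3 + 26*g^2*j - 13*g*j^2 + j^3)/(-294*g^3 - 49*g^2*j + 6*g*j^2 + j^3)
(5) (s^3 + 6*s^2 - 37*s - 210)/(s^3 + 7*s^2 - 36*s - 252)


(1) = (-5*g + u)/(18*g^2 - 9*g*u + u^2)
(2) = d/(d + 4)
(3) = (2*x + 3)/(2*x - 7)
(4) = (-16*g^2 - 6*g*j + j^2)/(42*g^2 + 13*g*j + j^2)
(5) = (s + 5)/(s + 6)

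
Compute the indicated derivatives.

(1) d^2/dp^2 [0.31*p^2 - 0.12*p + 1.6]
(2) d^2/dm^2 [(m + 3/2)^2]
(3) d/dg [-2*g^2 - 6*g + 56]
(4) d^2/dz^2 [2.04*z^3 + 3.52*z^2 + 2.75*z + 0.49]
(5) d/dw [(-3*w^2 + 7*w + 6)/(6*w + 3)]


(1) = 0.620000000000000
(2) = 2
(3) = -4*g - 6
(4) = 12.24*z + 7.04
(5) = (-6*w^2 - 6*w - 5)/(3*(4*w^2 + 4*w + 1))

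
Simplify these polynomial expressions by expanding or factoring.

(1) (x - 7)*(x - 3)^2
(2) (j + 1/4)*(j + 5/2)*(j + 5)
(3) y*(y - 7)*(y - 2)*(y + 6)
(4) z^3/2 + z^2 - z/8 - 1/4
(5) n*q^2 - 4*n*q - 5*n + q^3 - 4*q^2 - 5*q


(1) = x^3 - 13*x^2 + 51*x - 63
(2) = j^3 + 31*j^2/4 + 115*j/8 + 25/8
(3) = y^4 - 3*y^3 - 40*y^2 + 84*y
(4) = (z/2 + 1)*(z - 1/2)*(z + 1/2)
(5) = (n + q)*(q - 5)*(q + 1)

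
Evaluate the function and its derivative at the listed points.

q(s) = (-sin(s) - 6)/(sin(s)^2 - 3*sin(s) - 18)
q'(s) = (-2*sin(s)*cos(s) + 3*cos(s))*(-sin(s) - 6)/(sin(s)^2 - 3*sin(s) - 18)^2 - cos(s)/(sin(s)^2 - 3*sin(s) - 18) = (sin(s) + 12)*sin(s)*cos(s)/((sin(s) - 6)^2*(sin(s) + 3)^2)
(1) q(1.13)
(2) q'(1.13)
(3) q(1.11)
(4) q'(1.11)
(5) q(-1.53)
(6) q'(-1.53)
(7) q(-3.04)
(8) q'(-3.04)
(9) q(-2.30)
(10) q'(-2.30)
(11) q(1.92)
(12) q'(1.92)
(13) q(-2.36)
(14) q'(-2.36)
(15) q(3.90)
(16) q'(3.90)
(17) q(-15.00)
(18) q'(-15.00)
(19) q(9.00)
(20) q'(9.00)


(1) = 0.35
(2) = 0.01
(3) = 0.35
(4) = 0.01
(5) = 0.36
(6) = -0.00
(7) = 0.33
(8) = 0.00
(9) = 0.35
(10) = 0.02
(11) = 0.35
(12) = -0.01
(13) = 0.34
(14) = 0.02
(15) = 0.34
(16) = 0.02
(17) = 0.34
(18) = 0.02
(19) = 0.34
(20) = -0.01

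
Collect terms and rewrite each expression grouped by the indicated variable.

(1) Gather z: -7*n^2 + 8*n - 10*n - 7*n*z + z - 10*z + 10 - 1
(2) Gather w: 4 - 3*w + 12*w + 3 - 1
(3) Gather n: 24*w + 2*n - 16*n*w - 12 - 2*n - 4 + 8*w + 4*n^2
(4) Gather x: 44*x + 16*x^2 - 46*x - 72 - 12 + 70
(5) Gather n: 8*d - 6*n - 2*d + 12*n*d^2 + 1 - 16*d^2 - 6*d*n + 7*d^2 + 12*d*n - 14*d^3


(1) = -7*n^2 - 2*n + z*(-7*n - 9) + 9
(2) = 9*w + 6
(3) = 4*n^2 - 16*n*w + 32*w - 16
(4) = 16*x^2 - 2*x - 14
(5) = -14*d^3 - 9*d^2 + 6*d + n*(12*d^2 + 6*d - 6) + 1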